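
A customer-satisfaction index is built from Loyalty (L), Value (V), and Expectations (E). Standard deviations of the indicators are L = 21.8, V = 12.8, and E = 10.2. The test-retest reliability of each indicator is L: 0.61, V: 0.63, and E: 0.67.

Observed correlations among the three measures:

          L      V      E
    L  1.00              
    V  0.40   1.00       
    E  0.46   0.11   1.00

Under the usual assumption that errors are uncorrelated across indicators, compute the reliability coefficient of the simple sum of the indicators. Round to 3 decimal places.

0.766

Var(L+V+E) = 21.8² + 12.8² + 10.2² + 2·[21.8·12.8·0.40 + 21.8·10.2·0.46 + 12.8·10.2·0.11] = 743.12 + 456.526 = 1199.65.
Under uncorrelated errors the observed covariances equal the true-score covariances, so only the own-variance terms attenuate.
True-score variance = [21.8²·0.61 + 12.8²·0.63 + 10.2²·0.67] + 456.526 = 462.822 + 456.526 = 919.349.
Reliability = 919.349 / 1199.65 = 0.766.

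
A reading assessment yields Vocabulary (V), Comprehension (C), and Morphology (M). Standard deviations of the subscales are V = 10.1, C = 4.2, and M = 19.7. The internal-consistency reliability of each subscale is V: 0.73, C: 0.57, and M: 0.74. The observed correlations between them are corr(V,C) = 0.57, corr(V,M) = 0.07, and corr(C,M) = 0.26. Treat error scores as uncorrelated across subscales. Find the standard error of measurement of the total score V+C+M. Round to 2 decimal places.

11.66

Var(total) = 507.74 + 119.239 = 626.979.
True-score variance = 371.709 + 119.239 = 490.948, so reliability = 0.7830.
Error variance = 626.979 − 490.948 = 136.031; SEM = √136.031 = 11.66.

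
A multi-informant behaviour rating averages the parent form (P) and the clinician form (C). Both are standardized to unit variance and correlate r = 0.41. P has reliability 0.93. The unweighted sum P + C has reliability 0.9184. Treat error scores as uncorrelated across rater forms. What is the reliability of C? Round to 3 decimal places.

Var(P+C) = 2 + 2·0.41 = 2.820.
True-score variance = ρ_P + ρ_C + 2·0.41, so 0.9184 = (0.93 + ρ_C + 0.82) / 2.820.
ρ_C = 0.9184·2.820 − 0.93 − 0.82 = 0.840.

0.840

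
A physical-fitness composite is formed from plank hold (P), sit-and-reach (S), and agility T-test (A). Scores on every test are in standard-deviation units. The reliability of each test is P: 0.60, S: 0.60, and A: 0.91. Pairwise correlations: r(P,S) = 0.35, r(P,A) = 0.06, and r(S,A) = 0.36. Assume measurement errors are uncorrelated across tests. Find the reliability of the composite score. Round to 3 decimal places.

0.804

Var(P+S+A) = 3 + 2·[0.35 + 0.06 + 0.36] = 3 + 1.54 = 4.54.
With uncorrelated errors the cross-covariances are all true-score covariance, so they carry over unchanged; only the diagonal terms shrink to ρᵢσᵢ².
True-score variance = [0.60 + 0.60 + 0.91] + 1.54 = 2.11 + 1.54 = 3.65.
Reliability = 3.65 / 4.54 = 0.804.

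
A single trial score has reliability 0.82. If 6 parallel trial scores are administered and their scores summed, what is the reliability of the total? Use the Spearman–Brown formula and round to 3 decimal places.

0.965

ρ_k = kρ / (1 + (k−1)ρ) = 6·0.82 / (1 + 5·0.82) = 4.920 / 5.100 = 0.965.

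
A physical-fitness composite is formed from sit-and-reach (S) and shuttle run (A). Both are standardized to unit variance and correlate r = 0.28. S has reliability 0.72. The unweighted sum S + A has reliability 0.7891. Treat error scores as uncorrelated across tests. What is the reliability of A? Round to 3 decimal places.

Var(S+A) = 2 + 2·0.28 = 2.560.
True-score variance = ρ_S + ρ_A + 2·0.28, so 0.7891 = (0.72 + ρ_A + 0.56) / 2.560.
ρ_A = 0.7891·2.560 − 0.72 − 0.56 = 0.740.

0.740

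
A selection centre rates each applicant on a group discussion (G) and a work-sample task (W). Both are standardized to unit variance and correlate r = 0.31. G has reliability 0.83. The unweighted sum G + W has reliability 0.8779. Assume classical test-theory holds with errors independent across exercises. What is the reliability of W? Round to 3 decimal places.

Var(G+W) = 2 + 2·0.31 = 2.620.
True-score variance = ρ_G + ρ_W + 2·0.31, so 0.8779 = (0.83 + ρ_W + 0.62) / 2.620.
ρ_W = 0.8779·2.620 − 0.83 − 0.62 = 0.850.

0.850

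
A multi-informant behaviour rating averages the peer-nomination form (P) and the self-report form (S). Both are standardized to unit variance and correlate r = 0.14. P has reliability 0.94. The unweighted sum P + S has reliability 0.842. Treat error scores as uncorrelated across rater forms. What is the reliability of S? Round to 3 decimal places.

0.700

Var(P+S) = 2 + 2·0.14 = 2.280.
True-score variance = ρ_P + ρ_S + 2·0.14, so 0.842 = (0.94 + ρ_S + 0.28) / 2.280.
ρ_S = 0.842·2.280 − 0.94 − 0.28 = 0.700.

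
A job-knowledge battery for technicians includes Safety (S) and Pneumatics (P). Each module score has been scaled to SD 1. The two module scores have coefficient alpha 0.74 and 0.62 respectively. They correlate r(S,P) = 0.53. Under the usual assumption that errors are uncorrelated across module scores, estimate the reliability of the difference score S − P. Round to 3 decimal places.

Var(S−P) = 1 + 1 − 2·0.53 = 2 − 1.06 = 0.94.
Under uncorrelated errors the observed covariances equal the true-score covariances, so only the own-variance terms attenuate.
True-score variance = [0.74 + 0.62] − 1.06 = 1.36 − 1.06 = 0.3.
Reliability = 0.3 / 0.94 = 0.319.

0.319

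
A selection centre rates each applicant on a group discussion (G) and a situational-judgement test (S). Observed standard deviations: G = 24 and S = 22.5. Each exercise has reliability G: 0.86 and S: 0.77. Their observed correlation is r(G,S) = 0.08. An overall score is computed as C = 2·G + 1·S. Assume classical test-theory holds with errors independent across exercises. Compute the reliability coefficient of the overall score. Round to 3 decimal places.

0.853

Var(C) = 2²·24² + 22.5² + 2·[2·24·22.5·0.08] = 2810.25 + 172.8 = 2983.05.
With uncorrelated errors the cross-covariances are all true-score covariance, so they carry over unchanged; only the diagonal terms shrink to ρᵢσᵢ².
True-score variance = [2²·24²·0.86 + 22.5²·0.77] + 172.8 = 2371.25 + 172.8 = 2544.05.
Reliability = 2544.05 / 2983.05 = 0.853.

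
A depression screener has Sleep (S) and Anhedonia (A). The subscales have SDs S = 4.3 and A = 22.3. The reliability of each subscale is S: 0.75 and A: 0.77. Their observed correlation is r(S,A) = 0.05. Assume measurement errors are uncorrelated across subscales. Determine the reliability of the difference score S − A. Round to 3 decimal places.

0.765

Var(S−A) = 4.3² + 22.3² − 2·4.3·22.3·0.05 = 515.78 − 9.589 = 506.191.
With uncorrelated errors the cross-covariances are all true-score covariance, so they carry over unchanged; only the diagonal terms shrink to ρᵢσᵢ².
True-score variance = [4.3²·0.75 + 22.3²·0.77] − 9.589 = 396.781 − 9.589 = 387.192.
Reliability = 387.192 / 506.191 = 0.765.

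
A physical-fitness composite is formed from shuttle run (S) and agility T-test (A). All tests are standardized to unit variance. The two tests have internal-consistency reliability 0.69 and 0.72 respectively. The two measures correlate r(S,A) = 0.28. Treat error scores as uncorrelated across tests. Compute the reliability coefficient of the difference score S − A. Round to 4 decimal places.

Var(S−A) = 1 + 1 − 2·0.28 = 2 − 0.56 = 1.44.
With uncorrelated errors the cross-covariances are all true-score covariance, so they carry over unchanged; only the diagonal terms shrink to ρᵢσᵢ².
True-score variance = [0.69 + 0.72] − 0.56 = 1.41 − 0.56 = 0.85.
Reliability = 0.85 / 1.44 = 0.5903.

0.5903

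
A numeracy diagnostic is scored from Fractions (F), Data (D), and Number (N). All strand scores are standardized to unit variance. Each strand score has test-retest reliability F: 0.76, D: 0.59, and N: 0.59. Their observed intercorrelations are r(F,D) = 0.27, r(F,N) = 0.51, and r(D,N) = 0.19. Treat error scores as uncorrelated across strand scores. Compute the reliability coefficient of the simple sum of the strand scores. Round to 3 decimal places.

0.785

Var(F+D+N) = 3 + 2·[0.27 + 0.51 + 0.19] = 3 + 1.94 = 4.94.
With uncorrelated errors the cross-covariances are all true-score covariance, so they carry over unchanged; only the diagonal terms shrink to ρᵢσᵢ².
True-score variance = [0.76 + 0.59 + 0.59] + 1.94 = 1.94 + 1.94 = 3.88.
Reliability = 3.88 / 4.94 = 0.785.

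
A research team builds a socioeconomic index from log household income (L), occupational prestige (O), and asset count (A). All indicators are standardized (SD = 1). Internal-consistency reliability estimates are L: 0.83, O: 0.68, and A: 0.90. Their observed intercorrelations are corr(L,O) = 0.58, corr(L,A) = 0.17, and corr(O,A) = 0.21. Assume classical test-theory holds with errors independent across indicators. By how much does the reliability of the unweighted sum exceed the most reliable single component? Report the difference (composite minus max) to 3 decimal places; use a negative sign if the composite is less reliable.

Var(sum) = 3 + 1.92 = 4.92; true-score variance = 2.41 + 1.92 = 4.33; composite reliability = 0.8801.
Max component reliability = 0.9000.
Difference = 0.8801 − 0.9000 = -0.020.

-0.020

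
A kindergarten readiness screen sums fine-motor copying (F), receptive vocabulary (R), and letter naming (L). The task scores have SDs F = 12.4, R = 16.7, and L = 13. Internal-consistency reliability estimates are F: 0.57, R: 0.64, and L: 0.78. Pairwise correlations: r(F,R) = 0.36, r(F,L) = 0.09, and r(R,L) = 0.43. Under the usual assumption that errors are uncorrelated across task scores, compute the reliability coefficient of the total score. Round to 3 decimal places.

0.789

Var(F+R+L) = 12.4² + 16.7² + 13² + 2·[12.4·16.7·0.36 + 12.4·13·0.09 + 16.7·13·0.43] = 601.65 + 364.82 = 966.47.
Under uncorrelated errors the observed covariances equal the true-score covariances, so only the own-variance terms attenuate.
True-score variance = [12.4²·0.57 + 16.7²·0.64 + 13²·0.78] + 364.82 = 397.953 + 364.82 = 762.772.
Reliability = 762.772 / 966.47 = 0.789.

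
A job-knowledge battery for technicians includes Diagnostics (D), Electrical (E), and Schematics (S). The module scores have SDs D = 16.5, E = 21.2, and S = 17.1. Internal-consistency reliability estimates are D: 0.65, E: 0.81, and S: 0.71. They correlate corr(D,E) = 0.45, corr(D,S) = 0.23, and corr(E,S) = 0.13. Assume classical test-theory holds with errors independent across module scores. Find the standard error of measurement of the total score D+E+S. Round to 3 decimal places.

16.294

Var(total) = 1014.1 + 538.864 = 1552.96.
True-score variance = 748.62 + 538.864 = 1287.48, so reliability = 0.8290.
Error variance = 1552.96 − 1287.48 = 265.48; SEM = √265.48 = 16.294.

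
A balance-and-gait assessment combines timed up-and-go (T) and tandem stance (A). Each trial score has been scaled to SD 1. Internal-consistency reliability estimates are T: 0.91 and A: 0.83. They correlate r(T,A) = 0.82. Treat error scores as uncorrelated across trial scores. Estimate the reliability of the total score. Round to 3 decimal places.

0.929

Var(T+A) = 2 + 2·[0.82] = 2 + 1.64 = 3.64.
Because errors are independent across components, Cov(Tᵢ,Tⱼ) = Cov(Xᵢ,Xⱼ); the off-diagonal part of the true-score variance is the same as above.
True-score variance = [0.91 + 0.83] + 1.64 = 1.74 + 1.64 = 3.38.
Reliability = 3.38 / 3.64 = 0.929.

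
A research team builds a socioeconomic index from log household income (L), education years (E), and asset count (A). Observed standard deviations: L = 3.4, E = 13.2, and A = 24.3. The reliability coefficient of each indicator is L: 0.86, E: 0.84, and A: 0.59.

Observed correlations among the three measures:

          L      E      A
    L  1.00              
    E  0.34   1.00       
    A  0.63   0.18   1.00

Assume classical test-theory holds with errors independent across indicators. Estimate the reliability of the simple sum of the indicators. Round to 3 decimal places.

0.735

Var(L+E+A) = 3.4² + 13.2² + 24.3² + 2·[3.4·13.2·0.34 + 3.4·24.3·0.63 + 13.2·24.3·0.18] = 776.29 + 250.093 = 1026.38.
With uncorrelated errors the cross-covariances are all true-score covariance, so they carry over unchanged; only the diagonal terms shrink to ρᵢσᵢ².
True-score variance = [3.4²·0.86 + 13.2²·0.84 + 24.3²·0.59] + 250.093 = 504.692 + 250.093 = 754.785.
Reliability = 754.785 / 1026.38 = 0.735.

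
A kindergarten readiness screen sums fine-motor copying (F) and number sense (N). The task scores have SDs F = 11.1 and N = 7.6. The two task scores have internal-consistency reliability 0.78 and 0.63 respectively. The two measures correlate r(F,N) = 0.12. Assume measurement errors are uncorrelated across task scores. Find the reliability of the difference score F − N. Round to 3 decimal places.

Var(F−N) = 11.1² + 7.6² − 2·11.1·7.6·0.12 = 180.97 − 20.2464 = 160.724.
Under uncorrelated errors the observed covariances equal the true-score covariances, so only the own-variance terms attenuate.
True-score variance = [11.1²·0.78 + 7.6²·0.63] − 20.2464 = 132.493 − 20.2464 = 112.246.
Reliability = 112.246 / 160.724 = 0.698.

0.698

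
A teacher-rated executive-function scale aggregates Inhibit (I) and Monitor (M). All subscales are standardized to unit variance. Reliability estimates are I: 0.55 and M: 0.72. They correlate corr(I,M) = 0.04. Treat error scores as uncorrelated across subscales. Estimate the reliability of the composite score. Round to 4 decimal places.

0.6490

Var(I+M) = 2 + 2·[0.04] = 2 + 0.08 = 2.08.
Under uncorrelated errors the observed covariances equal the true-score covariances, so only the own-variance terms attenuate.
True-score variance = [0.55 + 0.72] + 0.08 = 1.27 + 0.08 = 1.35.
Reliability = 1.35 / 2.08 = 0.6490.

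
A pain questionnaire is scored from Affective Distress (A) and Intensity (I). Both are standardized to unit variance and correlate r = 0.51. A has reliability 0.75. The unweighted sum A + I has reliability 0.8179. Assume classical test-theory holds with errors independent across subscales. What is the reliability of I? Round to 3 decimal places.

0.700

Var(A+I) = 2 + 2·0.51 = 3.020.
True-score variance = ρ_A + ρ_I + 2·0.51, so 0.8179 = (0.75 + ρ_I + 1.02) / 3.020.
ρ_I = 0.8179·3.020 − 0.75 − 1.02 = 0.700.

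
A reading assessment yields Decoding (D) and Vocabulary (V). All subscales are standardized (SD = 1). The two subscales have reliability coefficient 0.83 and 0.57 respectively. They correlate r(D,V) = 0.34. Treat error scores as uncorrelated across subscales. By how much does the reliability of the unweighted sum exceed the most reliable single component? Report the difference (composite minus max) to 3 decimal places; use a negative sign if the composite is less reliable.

Var(sum) = 2 + 0.68 = 2.68; true-score variance = 1.4 + 0.68 = 2.08; composite reliability = 0.7761.
Max component reliability = 0.8300.
Difference = 0.7761 − 0.8300 = -0.054.

-0.054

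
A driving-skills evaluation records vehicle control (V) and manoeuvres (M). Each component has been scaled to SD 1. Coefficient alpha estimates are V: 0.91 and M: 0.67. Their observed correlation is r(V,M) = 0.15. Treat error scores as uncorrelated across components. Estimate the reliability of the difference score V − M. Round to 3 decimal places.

Var(V−M) = 1 + 1 − 2·0.15 = 2 − 0.3 = 1.7.
Under uncorrelated errors the observed covariances equal the true-score covariances, so only the own-variance terms attenuate.
True-score variance = [0.91 + 0.67] − 0.3 = 1.58 − 0.3 = 1.28.
Reliability = 1.28 / 1.7 = 0.753.

0.753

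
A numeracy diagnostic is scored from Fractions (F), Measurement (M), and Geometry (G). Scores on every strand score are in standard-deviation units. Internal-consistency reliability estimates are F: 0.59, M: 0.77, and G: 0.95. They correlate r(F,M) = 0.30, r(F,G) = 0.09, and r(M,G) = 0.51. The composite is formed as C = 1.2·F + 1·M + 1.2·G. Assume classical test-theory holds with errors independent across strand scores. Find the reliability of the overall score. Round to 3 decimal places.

0.853

Var(C) = 1.2² + 1 + 1.2² + 2·[1.2·0.30 + 1.44·0.09 + 1.2·0.51] = 3.88 + 2.2032 = 6.0832.
With uncorrelated errors the cross-covariances are all true-score covariance, so they carry over unchanged; only the diagonal terms shrink to ρᵢσᵢ².
True-score variance = [1.2²·0.59 + 0.77 + 1.2²·0.95] + 2.2032 = 2.9876 + 2.2032 = 5.1908.
Reliability = 5.1908 / 6.0832 = 0.853.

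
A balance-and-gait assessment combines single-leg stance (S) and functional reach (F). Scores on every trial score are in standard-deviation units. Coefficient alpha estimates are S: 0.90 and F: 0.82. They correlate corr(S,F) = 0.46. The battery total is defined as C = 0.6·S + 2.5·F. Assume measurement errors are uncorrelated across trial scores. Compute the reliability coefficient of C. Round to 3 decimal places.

0.855

Var(C) = 0.6² + 2.5² + 2·[1.5·0.46] = 6.61 + 1.38 = 7.99.
With uncorrelated errors the cross-covariances are all true-score covariance, so they carry over unchanged; only the diagonal terms shrink to ρᵢσᵢ².
True-score variance = [0.6²·0.90 + 2.5²·0.82] + 1.38 = 5.449 + 1.38 = 6.829.
Reliability = 6.829 / 7.99 = 0.855.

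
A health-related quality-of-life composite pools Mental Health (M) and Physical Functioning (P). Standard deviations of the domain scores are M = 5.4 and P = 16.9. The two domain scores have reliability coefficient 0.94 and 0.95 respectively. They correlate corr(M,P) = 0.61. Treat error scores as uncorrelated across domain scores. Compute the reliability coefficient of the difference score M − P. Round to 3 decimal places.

Var(M−P) = 5.4² + 16.9² − 2·5.4·16.9·0.61 = 314.77 − 111.337 = 203.433.
With uncorrelated errors the cross-covariances are all true-score covariance, so they carry over unchanged; only the diagonal terms shrink to ρᵢσᵢ².
True-score variance = [5.4²·0.94 + 16.9²·0.95] − 111.337 = 298.74 − 111.337 = 187.403.
Reliability = 187.403 / 203.433 = 0.921.

0.921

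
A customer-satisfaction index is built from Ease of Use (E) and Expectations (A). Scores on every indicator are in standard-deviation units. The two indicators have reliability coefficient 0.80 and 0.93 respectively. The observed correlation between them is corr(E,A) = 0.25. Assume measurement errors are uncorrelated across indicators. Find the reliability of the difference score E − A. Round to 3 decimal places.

Var(E−A) = 1 + 1 − 2·0.25 = 2 − 0.5 = 1.5.
Under uncorrelated errors the observed covariances equal the true-score covariances, so only the own-variance terms attenuate.
True-score variance = [0.80 + 0.93] − 0.5 = 1.73 − 0.5 = 1.23.
Reliability = 1.23 / 1.5 = 0.820.

0.820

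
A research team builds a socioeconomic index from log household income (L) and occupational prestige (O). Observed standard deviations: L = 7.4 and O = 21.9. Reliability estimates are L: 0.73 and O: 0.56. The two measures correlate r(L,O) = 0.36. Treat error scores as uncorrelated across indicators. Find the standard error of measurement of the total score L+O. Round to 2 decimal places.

Var(total) = 534.37 + 116.683 = 651.053.
True-score variance = 308.556 + 116.683 = 425.24, so reliability = 0.6532.
Error variance = 651.053 − 425.24 = 225.814; SEM = √225.814 = 15.03.

15.03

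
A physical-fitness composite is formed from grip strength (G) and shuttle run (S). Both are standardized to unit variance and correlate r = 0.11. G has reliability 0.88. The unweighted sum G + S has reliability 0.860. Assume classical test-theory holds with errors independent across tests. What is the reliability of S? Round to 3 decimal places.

Var(G+S) = 2 + 2·0.11 = 2.220.
True-score variance = ρ_G + ρ_S + 2·0.11, so 0.860 = (0.88 + ρ_S + 0.22) / 2.220.
ρ_S = 0.860·2.220 − 0.88 − 0.22 = 0.809.

0.809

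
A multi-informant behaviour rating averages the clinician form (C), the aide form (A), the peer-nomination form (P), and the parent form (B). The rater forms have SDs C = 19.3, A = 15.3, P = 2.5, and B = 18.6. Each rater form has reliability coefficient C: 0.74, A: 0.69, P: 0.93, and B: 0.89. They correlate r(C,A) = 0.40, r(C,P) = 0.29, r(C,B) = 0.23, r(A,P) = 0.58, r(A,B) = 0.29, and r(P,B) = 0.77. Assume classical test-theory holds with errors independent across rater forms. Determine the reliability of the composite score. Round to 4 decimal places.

Var(C+A+P+B) = 19.3² + 15.3² + 2.5² + 18.6² + 2·[19.3·15.3·0.40 + 19.3·2.5·0.29 + 19.3·18.6·0.23 + 15.3·2.5·0.58 + 15.3·18.6·0.29 + 2.5·18.6·0.77] = 958.79 + 710.384 = 1669.17.
Under uncorrelated errors the observed covariances equal the true-score covariances, so only the own-variance terms attenuate.
True-score variance = [19.3²·0.74 + 15.3²·0.69 + 2.5²·0.93 + 18.6²·0.89] + 710.384 = 750.882 + 710.384 = 1461.27.
Reliability = 1461.27 / 1669.17 = 0.8754.

0.8754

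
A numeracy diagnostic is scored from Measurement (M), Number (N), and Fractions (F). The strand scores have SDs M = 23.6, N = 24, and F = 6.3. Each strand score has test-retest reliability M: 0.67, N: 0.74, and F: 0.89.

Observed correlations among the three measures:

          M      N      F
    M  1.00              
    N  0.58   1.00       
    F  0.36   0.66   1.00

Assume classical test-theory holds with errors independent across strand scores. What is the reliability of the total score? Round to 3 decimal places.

0.842

Var(M+N+F) = 23.6² + 24² + 6.3² + 2·[23.6·24·0.58 + 23.6·6.3·0.36 + 24·6.3·0.66] = 1172.65 + 963.658 = 2136.31.
Under uncorrelated errors the observed covariances equal the true-score covariances, so only the own-variance terms attenuate.
True-score variance = [23.6²·0.67 + 24²·0.74 + 6.3²·0.89] + 963.658 = 834.727 + 963.658 = 1798.38.
Reliability = 1798.38 / 2136.31 = 0.842.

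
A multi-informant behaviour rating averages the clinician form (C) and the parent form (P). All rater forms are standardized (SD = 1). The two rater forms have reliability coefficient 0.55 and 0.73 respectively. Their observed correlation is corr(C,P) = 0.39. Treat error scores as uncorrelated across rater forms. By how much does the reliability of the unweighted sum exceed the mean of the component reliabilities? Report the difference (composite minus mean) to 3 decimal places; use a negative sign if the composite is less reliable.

Var(sum) = 2 + 0.78 = 2.78; true-score variance = 1.28 + 0.78 = 2.06; composite reliability = 0.7410.
Mean component reliability = 0.6400.
Difference = 0.7410 − 0.6400 = 0.101.

0.101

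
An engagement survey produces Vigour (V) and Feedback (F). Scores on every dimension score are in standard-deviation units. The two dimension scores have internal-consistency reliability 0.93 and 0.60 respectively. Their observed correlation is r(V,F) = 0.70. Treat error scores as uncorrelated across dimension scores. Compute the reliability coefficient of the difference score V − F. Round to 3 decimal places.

0.217

Var(V−F) = 1 + 1 − 2·0.70 = 2 − 1.4 = 0.6.
Under uncorrelated errors the observed covariances equal the true-score covariances, so only the own-variance terms attenuate.
True-score variance = [0.93 + 0.60] − 1.4 = 1.53 − 1.4 = 0.13.
Reliability = 0.13 / 0.6 = 0.217.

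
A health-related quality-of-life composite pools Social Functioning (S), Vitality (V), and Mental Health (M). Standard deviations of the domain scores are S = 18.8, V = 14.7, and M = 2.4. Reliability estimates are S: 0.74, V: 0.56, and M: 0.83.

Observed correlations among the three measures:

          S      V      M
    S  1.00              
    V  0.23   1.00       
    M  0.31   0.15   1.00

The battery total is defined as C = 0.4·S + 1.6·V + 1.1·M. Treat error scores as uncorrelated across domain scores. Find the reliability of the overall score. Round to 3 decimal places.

0.644

Var(C) = 0.4²·18.8² + 1.6²·14.7² + 1.1²·2.4² + 2·[0.64·18.8·14.7·0.23 + 0.44·18.8·2.4·0.31 + 1.76·14.7·2.4·0.15] = 616.71 + 112.297 = 729.007.
Under uncorrelated errors the observed covariances equal the true-score covariances, so only the own-variance terms attenuate.
True-score variance = [0.4²·18.8²·0.74 + 1.6²·14.7²·0.56 + 1.1²·2.4²·0.83] + 112.297 = 357.419 + 112.297 = 469.716.
Reliability = 469.716 / 729.007 = 0.644.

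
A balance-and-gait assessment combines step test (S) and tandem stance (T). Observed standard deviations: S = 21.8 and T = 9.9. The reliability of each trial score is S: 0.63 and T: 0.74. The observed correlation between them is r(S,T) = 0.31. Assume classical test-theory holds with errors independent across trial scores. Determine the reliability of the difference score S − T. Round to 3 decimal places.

0.542

Var(S−T) = 21.8² + 9.9² − 2·21.8·9.9·0.31 = 573.25 − 133.808 = 439.442.
Because errors are independent across components, Cov(Tᵢ,Tⱼ) = Cov(Xᵢ,Xⱼ); the off-diagonal part of the true-score variance is the same as above.
True-score variance = [21.8²·0.63 + 9.9²·0.74] − 133.808 = 371.929 − 133.808 = 238.12.
Reliability = 238.12 / 439.442 = 0.542.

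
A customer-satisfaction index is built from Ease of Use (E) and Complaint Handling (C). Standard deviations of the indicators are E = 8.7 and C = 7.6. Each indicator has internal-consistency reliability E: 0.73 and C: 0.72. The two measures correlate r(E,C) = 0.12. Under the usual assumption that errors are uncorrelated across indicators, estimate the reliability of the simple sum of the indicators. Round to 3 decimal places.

Var(E+C) = 8.7² + 7.6² + 2·[8.7·7.6·0.12] = 133.45 + 15.8688 = 149.319.
Because errors are independent across components, Cov(Tᵢ,Tⱼ) = Cov(Xᵢ,Xⱼ); the off-diagonal part of the true-score variance is the same as above.
True-score variance = [8.7²·0.73 + 7.6²·0.72] + 15.8688 = 96.8409 + 15.8688 = 112.71.
Reliability = 112.71 / 149.319 = 0.755.

0.755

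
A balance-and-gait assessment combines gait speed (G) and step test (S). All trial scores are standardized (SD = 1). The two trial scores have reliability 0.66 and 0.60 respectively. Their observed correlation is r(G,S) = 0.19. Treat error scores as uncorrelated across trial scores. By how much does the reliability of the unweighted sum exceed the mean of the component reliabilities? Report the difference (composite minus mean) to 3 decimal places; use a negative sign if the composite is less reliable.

Var(sum) = 2 + 0.38 = 2.38; true-score variance = 1.26 + 0.38 = 1.64; composite reliability = 0.6891.
Mean component reliability = 0.6300.
Difference = 0.6891 − 0.6300 = 0.059.

0.059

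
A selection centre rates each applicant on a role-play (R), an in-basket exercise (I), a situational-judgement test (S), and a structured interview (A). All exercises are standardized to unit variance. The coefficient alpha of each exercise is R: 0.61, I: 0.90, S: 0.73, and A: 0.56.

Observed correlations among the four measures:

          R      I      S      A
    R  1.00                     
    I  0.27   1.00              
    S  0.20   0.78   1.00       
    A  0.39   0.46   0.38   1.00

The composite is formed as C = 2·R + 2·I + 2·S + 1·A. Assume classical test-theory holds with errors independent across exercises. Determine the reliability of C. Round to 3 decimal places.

Var(C) = 2² + 2² + 2² + 1 + 2·[4·0.27 + 4·0.20 + 2·0.39 + 4·0.78 + 2·0.46 + 2·0.38] = 13 + 14.92 = 27.92.
Because errors are independent across components, Cov(Tᵢ,Tⱼ) = Cov(Xᵢ,Xⱼ); the off-diagonal part of the true-score variance is the same as above.
True-score variance = [2²·0.61 + 2²·0.90 + 2²·0.73 + 0.56] + 14.92 = 9.52 + 14.92 = 24.44.
Reliability = 24.44 / 27.92 = 0.875.

0.875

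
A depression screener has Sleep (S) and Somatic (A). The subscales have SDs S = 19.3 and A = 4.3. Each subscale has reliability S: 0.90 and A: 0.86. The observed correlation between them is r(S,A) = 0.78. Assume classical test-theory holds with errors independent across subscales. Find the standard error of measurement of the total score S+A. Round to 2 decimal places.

Var(total) = 390.98 + 129.464 = 520.444.
True-score variance = 351.142 + 129.464 = 480.607, so reliability = 0.9235.
Error variance = 520.444 − 480.607 = 39.8376; SEM = √39.8376 = 6.31.

6.31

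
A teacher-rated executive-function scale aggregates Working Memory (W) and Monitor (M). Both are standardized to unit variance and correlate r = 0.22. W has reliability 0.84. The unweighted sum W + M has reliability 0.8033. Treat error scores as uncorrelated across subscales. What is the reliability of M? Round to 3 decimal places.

0.680

Var(W+M) = 2 + 2·0.22 = 2.440.
True-score variance = ρ_W + ρ_M + 2·0.22, so 0.8033 = (0.84 + ρ_M + 0.44) / 2.440.
ρ_M = 0.8033·2.440 − 0.84 − 0.44 = 0.680.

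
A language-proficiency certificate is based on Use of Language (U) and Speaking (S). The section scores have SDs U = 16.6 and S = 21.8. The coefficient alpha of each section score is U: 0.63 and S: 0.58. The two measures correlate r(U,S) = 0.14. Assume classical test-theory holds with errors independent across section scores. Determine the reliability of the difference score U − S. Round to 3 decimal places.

0.536

Var(U−S) = 16.6² + 21.8² − 2·16.6·21.8·0.14 = 750.8 − 101.326 = 649.474.
Because errors are independent across components, Cov(Tᵢ,Tⱼ) = Cov(Xᵢ,Xⱼ); the off-diagonal part of the true-score variance is the same as above.
True-score variance = [16.6²·0.63 + 21.8²·0.58] − 101.326 = 449.242 − 101.326 = 347.916.
Reliability = 347.916 / 649.474 = 0.536.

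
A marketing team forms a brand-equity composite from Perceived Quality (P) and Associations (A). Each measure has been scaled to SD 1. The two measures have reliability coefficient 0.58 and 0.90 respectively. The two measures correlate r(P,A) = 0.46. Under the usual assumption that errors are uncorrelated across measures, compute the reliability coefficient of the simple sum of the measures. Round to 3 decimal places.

0.822

Var(P+A) = 2 + 2·[0.46] = 2 + 0.92 = 2.92.
Because errors are independent across components, Cov(Tᵢ,Tⱼ) = Cov(Xᵢ,Xⱼ); the off-diagonal part of the true-score variance is the same as above.
True-score variance = [0.58 + 0.90] + 0.92 = 1.48 + 0.92 = 2.4.
Reliability = 2.4 / 2.92 = 0.822.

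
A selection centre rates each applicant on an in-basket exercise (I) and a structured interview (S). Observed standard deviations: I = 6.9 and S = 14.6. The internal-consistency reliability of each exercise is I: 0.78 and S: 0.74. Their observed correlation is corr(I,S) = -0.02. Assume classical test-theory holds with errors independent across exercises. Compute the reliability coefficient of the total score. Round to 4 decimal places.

0.7433

Var(I+S) = 6.9² + 14.6² + 2·[6.9·14.6·(-0.02)] = 260.77 − 4.0296 = 256.74.
Because errors are independent across components, Cov(Tᵢ,Tⱼ) = Cov(Xᵢ,Xⱼ); the off-diagonal part of the true-score variance is the same as above.
True-score variance = [6.9²·0.78 + 14.6²·0.74] − 4.0296 = 194.874 − 4.0296 = 190.845.
Reliability = 190.845 / 256.74 = 0.7433.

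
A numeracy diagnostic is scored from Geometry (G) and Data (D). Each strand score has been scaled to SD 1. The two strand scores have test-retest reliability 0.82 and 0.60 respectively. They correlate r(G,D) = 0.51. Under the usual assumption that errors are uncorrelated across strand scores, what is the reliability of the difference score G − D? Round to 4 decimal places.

0.4082

Var(G−D) = 1 + 1 − 2·0.51 = 2 − 1.02 = 0.98.
Because errors are independent across components, Cov(Tᵢ,Tⱼ) = Cov(Xᵢ,Xⱼ); the off-diagonal part of the true-score variance is the same as above.
True-score variance = [0.82 + 0.60] − 1.02 = 1.42 − 1.02 = 0.4.
Reliability = 0.4 / 0.98 = 0.4082.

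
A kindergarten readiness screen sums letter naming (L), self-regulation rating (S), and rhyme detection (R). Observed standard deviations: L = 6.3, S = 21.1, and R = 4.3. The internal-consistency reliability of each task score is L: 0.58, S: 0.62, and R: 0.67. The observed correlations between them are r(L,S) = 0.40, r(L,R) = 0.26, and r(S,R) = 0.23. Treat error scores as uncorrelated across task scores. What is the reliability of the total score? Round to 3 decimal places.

0.712

Var(L+S+R) = 6.3² + 21.1² + 4.3² + 2·[6.3·21.1·0.40 + 6.3·4.3·0.26 + 21.1·4.3·0.23] = 503.39 + 162.167 = 665.557.
Because errors are independent across components, Cov(Tᵢ,Tⱼ) = Cov(Xᵢ,Xⱼ); the off-diagonal part of the true-score variance is the same as above.
True-score variance = [6.3²·0.58 + 21.1²·0.62 + 4.3²·0.67] + 162.167 = 311.439 + 162.167 = 473.605.
Reliability = 473.605 / 665.557 = 0.712.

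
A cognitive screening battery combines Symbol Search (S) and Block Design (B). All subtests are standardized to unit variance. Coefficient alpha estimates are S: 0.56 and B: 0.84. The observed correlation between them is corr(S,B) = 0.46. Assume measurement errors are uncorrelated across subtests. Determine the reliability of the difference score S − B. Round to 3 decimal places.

0.444

Var(S−B) = 1 + 1 − 2·0.46 = 2 − 0.92 = 1.08.
Under uncorrelated errors the observed covariances equal the true-score covariances, so only the own-variance terms attenuate.
True-score variance = [0.56 + 0.84] − 0.92 = 1.4 − 0.92 = 0.48.
Reliability = 0.48 / 1.08 = 0.444.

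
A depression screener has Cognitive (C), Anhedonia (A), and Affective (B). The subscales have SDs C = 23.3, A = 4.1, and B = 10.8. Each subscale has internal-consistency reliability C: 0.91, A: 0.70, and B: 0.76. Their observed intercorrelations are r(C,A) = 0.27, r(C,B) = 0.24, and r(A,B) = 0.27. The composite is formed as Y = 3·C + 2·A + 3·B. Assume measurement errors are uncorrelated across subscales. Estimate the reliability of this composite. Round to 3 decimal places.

0.906

Var(Y) = 3²·23.3² + 2²·4.1² + 3²·10.8² + 2·[6·23.3·4.1·0.27 + 9·23.3·10.8·0.24 + 6·4.1·10.8·0.27] = 6003.01 + 1540.07 = 7543.08.
With uncorrelated errors the cross-covariances are all true-score covariance, so they carry over unchanged; only the diagonal terms shrink to ρᵢσᵢ².
True-score variance = [3²·23.3²·0.91 + 2²·4.1²·0.70 + 3²·10.8²·0.76] + 1540.07 = 5291.15 + 1540.07 = 6831.22.
Reliability = 6831.22 / 7543.08 = 0.906.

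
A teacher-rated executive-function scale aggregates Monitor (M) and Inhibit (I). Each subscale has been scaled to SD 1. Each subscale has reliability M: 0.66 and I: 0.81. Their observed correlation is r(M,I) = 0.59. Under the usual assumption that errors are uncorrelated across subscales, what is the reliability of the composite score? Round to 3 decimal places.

Var(M+I) = 2 + 2·[0.59] = 2 + 1.18 = 3.18.
Because errors are independent across components, Cov(Tᵢ,Tⱼ) = Cov(Xᵢ,Xⱼ); the off-diagonal part of the true-score variance is the same as above.
True-score variance = [0.66 + 0.81] + 1.18 = 1.47 + 1.18 = 2.65.
Reliability = 2.65 / 3.18 = 0.833.

0.833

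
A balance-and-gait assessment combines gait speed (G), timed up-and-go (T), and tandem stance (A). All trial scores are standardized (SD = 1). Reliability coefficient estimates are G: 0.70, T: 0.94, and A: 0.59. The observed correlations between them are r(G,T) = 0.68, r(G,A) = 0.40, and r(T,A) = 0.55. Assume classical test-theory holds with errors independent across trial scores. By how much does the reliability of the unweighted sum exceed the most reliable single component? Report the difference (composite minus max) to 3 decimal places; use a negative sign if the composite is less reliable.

Var(sum) = 3 + 3.26 = 6.26; true-score variance = 2.23 + 3.26 = 5.49; composite reliability = 0.8770.
Max component reliability = 0.9400.
Difference = 0.8770 − 0.9400 = -0.063.

-0.063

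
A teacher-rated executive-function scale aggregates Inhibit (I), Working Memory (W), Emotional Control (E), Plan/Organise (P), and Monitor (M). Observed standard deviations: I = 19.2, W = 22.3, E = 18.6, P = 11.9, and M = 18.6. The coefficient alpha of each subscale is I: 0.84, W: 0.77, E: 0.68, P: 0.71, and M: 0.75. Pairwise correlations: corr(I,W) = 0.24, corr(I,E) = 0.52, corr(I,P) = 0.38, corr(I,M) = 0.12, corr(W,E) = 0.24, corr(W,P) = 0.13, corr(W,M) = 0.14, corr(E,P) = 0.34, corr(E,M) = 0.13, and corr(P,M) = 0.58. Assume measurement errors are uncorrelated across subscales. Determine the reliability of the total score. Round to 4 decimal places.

0.8795

Var(I+W+E+P+M) = 19.2² + 22.3² + 18.6² + 11.9² + 18.6² + 2·[19.2·22.3·0.24 + 19.2·18.6·0.52 + 19.2·11.9·0.38 + 19.2·18.6·0.12 + 22.3·18.6·0.24 + 22.3·11.9·0.13 + 22.3·18.6·0.14 + 18.6·11.9·0.34 + 18.6·18.6·0.13 + 11.9·18.6·0.58] = 1699.46 + 1717.72 = 3417.18.
Because errors are independent across components, Cov(Tᵢ,Tⱼ) = Cov(Xᵢ,Xⱼ); the off-diagonal part of the true-score variance is the same as above.
True-score variance = [19.2²·0.84 + 22.3²·0.77 + 18.6²·0.68 + 11.9²·0.71 + 18.6²·0.75] + 1717.72 = 1287.84 + 1717.72 = 3005.56.
Reliability = 3005.56 / 3417.18 = 0.8795.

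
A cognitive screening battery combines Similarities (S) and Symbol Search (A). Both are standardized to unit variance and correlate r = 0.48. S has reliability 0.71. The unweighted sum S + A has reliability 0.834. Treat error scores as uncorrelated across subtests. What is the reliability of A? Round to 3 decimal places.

Var(S+A) = 2 + 2·0.48 = 2.960.
True-score variance = ρ_S + ρ_A + 2·0.48, so 0.834 = (0.71 + ρ_A + 0.96) / 2.960.
ρ_A = 0.834·2.960 − 0.71 − 0.96 = 0.799.

0.799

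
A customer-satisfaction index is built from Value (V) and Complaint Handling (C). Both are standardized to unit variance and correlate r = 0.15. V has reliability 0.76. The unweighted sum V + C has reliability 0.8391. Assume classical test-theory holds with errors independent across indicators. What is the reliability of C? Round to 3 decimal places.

0.870

Var(V+C) = 2 + 2·0.15 = 2.300.
True-score variance = ρ_V + ρ_C + 2·0.15, so 0.8391 = (0.76 + ρ_C + 0.30) / 2.300.
ρ_C = 0.8391·2.300 − 0.76 − 0.30 = 0.870.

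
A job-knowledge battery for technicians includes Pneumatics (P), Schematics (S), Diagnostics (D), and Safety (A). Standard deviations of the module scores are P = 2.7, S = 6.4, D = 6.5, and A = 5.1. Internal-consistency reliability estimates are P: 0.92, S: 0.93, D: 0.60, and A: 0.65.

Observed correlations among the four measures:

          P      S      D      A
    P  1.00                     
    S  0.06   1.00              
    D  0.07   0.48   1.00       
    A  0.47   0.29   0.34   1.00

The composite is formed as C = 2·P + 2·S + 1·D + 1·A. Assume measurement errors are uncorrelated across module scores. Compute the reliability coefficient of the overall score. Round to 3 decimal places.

0.910

Var(C) = 2²·2.7² + 2²·6.4² + 6.5² + 5.1² + 2·[4·2.7·6.4·0.06 + 2·2.7·6.5·0.07 + 2·2.7·5.1·0.47 + 2·6.4·6.5·0.48 + 2·6.4·5.1·0.29 + 6.5·5.1·0.34] = 261.26 + 179.372 = 440.632.
Because errors are independent across components, Cov(Tᵢ,Tⱼ) = Cov(Xᵢ,Xⱼ); the off-diagonal part of the true-score variance is the same as above.
True-score variance = [2²·2.7²·0.92 + 2²·6.4²·0.93 + 6.5²·0.60 + 5.1²·0.65] + 179.372 = 221.455 + 179.372 = 400.827.
Reliability = 400.827 / 440.632 = 0.910.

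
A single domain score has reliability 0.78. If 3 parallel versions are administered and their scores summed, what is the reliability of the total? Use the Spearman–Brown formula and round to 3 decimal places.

ρ_k = kρ / (1 + (k−1)ρ) = 3·0.78 / (1 + 2·0.78) = 2.340 / 2.560 = 0.914.

0.914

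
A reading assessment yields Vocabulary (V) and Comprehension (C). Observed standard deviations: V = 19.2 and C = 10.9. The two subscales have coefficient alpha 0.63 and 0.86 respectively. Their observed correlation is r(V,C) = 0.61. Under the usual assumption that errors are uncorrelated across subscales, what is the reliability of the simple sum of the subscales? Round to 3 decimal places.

Var(V+C) = 19.2² + 10.9² + 2·[19.2·10.9·0.61] = 487.45 + 255.322 = 742.772.
Under uncorrelated errors the observed covariances equal the true-score covariances, so only the own-variance terms attenuate.
True-score variance = [19.2²·0.63 + 10.9²·0.86] + 255.322 = 334.42 + 255.322 = 589.741.
Reliability = 589.741 / 742.772 = 0.794.

0.794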